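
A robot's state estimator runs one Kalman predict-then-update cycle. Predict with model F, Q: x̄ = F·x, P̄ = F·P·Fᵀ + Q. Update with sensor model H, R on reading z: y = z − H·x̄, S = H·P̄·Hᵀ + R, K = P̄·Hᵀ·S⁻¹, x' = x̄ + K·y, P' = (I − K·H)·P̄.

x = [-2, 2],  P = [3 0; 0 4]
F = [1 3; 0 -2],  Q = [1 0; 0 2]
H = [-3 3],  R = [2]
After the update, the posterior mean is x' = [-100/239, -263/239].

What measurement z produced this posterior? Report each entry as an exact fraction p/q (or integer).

x̄ = F·x = [4, -4]
P̄ = F·P·Fᵀ + Q = [40 -24; -24 18]
S = H·P̄·Hᵀ + R = [956]
K = P̄·Hᵀ·S⁻¹ = [-48/239; 63/478]
x' − x̄ = [-1056/239, 693/239] = K·y
y = (KᵀK)⁻¹·Kᵀ·(x' − x̄) = [22]
z = y + H·x̄ = [22] + [-24] = [-2]

z = [-2]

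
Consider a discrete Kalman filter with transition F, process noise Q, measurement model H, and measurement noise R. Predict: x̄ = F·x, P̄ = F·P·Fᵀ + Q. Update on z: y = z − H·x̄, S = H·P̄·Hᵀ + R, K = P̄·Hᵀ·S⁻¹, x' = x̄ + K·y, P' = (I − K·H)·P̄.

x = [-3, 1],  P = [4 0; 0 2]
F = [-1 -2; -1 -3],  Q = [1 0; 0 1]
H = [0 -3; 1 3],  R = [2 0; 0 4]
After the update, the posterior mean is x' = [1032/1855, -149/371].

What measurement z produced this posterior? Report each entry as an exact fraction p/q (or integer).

z = [1, -1]

x̄ = F·x = [1, 0]
P̄ = F·P·Fᵀ + Q = [13 16; 16 23]
S = H·P̄·Hᵀ + R = [209 -255; -255 320]
K = P̄·Hᵀ·S⁻¹ = [39/371 509/1855; -81/371 34/371]
x' − x̄ = [-823/1855, -149/371] = K·y
y = (KᵀK)⁻¹·Kᵀ·(x' − x̄) = [1, -2]
z = y + H·x̄ = [1, -2] + [0, 1] = [1, -1]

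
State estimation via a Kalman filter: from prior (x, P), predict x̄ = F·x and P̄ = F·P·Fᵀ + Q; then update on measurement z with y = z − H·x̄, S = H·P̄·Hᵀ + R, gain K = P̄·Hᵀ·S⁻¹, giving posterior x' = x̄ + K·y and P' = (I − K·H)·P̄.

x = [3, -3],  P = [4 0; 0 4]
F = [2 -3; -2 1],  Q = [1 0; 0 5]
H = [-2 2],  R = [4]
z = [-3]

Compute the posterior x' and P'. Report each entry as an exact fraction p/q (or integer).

x' = [3/2, -1/6]
P' = [22/5 19/5; 19/5 566/135]

x̄ = F·x = [15, -9]
P̄ = F·P·Fᵀ + Q = [53 -28; -28 25]
y = z − H·x̄ = [45]
S = H·P̄·Hᵀ + R = [540]
K = P̄·Hᵀ·S⁻¹ = [-3/10; 53/270]
x' = x̄ + K·y = [3/2, -1/6]
P' = (I − K·H)·P̄ = [22/5 19/5; 19/5 566/135]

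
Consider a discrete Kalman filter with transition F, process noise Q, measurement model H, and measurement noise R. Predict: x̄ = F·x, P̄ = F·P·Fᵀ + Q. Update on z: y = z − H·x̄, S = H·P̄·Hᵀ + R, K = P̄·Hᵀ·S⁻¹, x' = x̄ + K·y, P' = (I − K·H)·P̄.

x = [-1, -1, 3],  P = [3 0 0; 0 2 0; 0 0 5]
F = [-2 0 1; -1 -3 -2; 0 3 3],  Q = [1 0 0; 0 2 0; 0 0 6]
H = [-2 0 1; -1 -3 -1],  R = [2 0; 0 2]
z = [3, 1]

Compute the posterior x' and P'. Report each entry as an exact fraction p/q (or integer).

x̄ = F·x = [5, -2, 6]
P̄ = F·P·Fᵀ + Q = [18 -4 15; -4 43 -48; 15 -48 69]
y = z − H·x̄ = [7, 6]
S = H·P̄·Hᵀ + R = [83 102; 102 194]
K = P̄·Hᵀ·S⁻¹ = [-138/407 57/814; 47/2849 -2311/5698; 723/2849 501/2849]
x' = x̄ + K·y = [1240/407, -12302/2849, 25161/2849]
P' = (I − K·H)·P̄ = [10053/814 -9907/814 9777/407; -9907/814 70827/5698 -69255/2849; 9777/407 -69255/2849 138324/2849]

x' = [1240/407, -12302/2849, 25161/2849]
P' = [10053/814 -9907/814 9777/407; -9907/814 70827/5698 -69255/2849; 9777/407 -69255/2849 138324/2849]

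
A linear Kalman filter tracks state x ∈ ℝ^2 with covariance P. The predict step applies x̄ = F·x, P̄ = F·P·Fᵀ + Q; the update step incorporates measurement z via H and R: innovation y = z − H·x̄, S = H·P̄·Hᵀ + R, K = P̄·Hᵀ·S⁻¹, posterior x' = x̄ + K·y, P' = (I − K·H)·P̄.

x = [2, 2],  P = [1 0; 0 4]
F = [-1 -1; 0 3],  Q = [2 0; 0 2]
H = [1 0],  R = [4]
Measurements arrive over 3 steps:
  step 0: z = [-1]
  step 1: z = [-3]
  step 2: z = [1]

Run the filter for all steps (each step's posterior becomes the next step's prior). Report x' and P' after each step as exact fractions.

step 0: x' = [-23/11, 30/11], P' = [28/11 -48/11; -48/11 274/11]
step 1: x' = [-89/34, 957/68], P' = [57/17 -339/34; -339/34 4933/68]
step 2: x' = [75/383, 1716/383], P' = [15764/4213 -51060/4213; -51060/4213 362828/4213]

step 0: x̄ = F·x = [-4, 6]
step 0: P̄ = F·P·Fᵀ + Q = [7 -12; -12 38]
step 0: y = z − H·x̄ = [3]
step 0: S = H·P̄·Hᵀ + R = [11]
step 0: K = P̄·Hᵀ·S⁻¹ = [7/11; -12/11]
step 0: x' = x̄ + K·y = [-23/11, 30/11]
step 0: P' = (I − K·H)·P̄ = [28/11 -48/11; -48/11 274/11]
step 1: x̄ = F·x = [-7/11, 90/11]
step 1: P̄ = F·P·Fᵀ + Q = [228/11 -678/11; -678/11 2488/11]
step 1: y = z − H·x̄ = [-26/11]
step 1: S = H·P̄·Hᵀ + R = [272/11]
step 1: K = P̄·Hᵀ·S⁻¹ = [57/68; -339/136]
step 1: x' = x̄ + K·y = [-89/34, 957/68]
step 1: P' = (I − K·H)·P̄ = [57/17 -339/34; -339/34 4933/68]
step 2: x̄ = F·x = [-779/68, 2871/68]
step 2: P̄ = F·P·Fᵀ + Q = [3941/68 -12765/68; -12765/68 44533/68]
step 2: y = z − H·x̄ = [847/68]
step 2: S = H·P̄·Hᵀ + R = [4213/68]
step 2: K = P̄·Hᵀ·S⁻¹ = [3941/4213; -12765/4213]
step 2: x' = x̄ + K·y = [75/383, 1716/383]
step 2: P' = (I − K·H)·P̄ = [15764/4213 -51060/4213; -51060/4213 362828/4213]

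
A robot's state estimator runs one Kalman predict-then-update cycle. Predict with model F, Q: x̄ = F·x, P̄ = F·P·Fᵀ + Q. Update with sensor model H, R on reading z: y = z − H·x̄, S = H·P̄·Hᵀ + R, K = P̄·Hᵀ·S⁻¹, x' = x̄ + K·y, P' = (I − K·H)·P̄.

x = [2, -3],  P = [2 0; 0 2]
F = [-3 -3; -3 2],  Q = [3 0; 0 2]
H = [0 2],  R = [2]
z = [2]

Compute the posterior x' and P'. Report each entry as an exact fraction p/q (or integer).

x' = [109/19, 44/57]
P' = [717/19 2/19; 2/19 28/57]

x̄ = F·x = [3, -12]
P̄ = F·P·Fᵀ + Q = [39 6; 6 28]
y = z − H·x̄ = [26]
S = H·P̄·Hᵀ + R = [114]
K = P̄·Hᵀ·S⁻¹ = [2/19; 28/57]
x' = x̄ + K·y = [109/19, 44/57]
P' = (I − K·H)·P̄ = [717/19 2/19; 2/19 28/57]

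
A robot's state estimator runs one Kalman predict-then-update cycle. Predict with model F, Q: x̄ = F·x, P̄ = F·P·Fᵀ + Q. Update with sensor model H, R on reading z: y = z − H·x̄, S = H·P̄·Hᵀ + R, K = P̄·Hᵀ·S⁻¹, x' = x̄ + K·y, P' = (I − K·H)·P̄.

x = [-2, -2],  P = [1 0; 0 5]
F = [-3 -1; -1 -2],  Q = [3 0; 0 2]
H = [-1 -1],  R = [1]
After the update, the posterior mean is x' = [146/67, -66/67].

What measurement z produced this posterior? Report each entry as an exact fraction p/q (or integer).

x̄ = F·x = [8, 6]
P̄ = F·P·Fᵀ + Q = [17 13; 13 23]
S = H·P̄·Hᵀ + R = [67]
K = P̄·Hᵀ·S⁻¹ = [-30/67; -36/67]
x' − x̄ = [-390/67, -468/67] = K·y
y = (KᵀK)⁻¹·Kᵀ·(x' − x̄) = [13]
z = y + H·x̄ = [13] + [-14] = [-1]

z = [-1]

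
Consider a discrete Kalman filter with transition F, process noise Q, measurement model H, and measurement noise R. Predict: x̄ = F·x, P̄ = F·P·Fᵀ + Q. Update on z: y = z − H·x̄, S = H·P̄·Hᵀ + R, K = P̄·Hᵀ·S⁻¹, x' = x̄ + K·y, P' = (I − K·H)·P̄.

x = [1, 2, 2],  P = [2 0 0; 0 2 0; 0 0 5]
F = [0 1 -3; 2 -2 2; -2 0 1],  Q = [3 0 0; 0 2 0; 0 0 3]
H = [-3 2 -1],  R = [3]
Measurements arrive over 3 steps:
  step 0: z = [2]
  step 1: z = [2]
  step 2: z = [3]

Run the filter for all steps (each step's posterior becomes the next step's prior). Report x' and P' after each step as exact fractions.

step 0: x' = [-18/19, -86/133, -66/133], P' = [109/19 582/133 -1038/133; 582/133 4402/931 -3946/931; -1038/133 -3946/931 13807/931]
step 1: x' = [-1073260/569587, -168988/569587, 1751114/569587], P' = [4006223/1708761 2402690/1708761 -5679596/1708761; 2402690/1708761 4183610/1708761 429370/1708761; -5679596/1708761 429370/1708761 16954793/1708761]
step 2: x' = [-3910936269/1768948367, -588756920/1768948367, 5122018199/1768948367], P' = [4117469509/1768948367 2586268650/1768948367 -5607215460/1768948367; 2586268650/1768948367 4256277830/1768948367 42318202/1768948367; -5607215460/1768948367 42318202/1768948367 16056918719/1768948367]

step 0: x̄ = F·x = [-4, 2, 0]
step 0: P̄ = F·P·Fᵀ + Q = [50 -34 -15; -34 38 2; -15 2 16]
step 0: y = z − H·x̄ = [-14]
step 0: S = H·P̄·Hᵀ + R = [931]
step 0: K = P̄·Hᵀ·S⁻¹ = [-29/133; 176/931; 33/931]
step 0: x' = x̄ + K·y = [-18/19, -86/133, -66/133]
step 0: P' = (I − K·H)·P̄ = [109/19 582/133 -1038/133; 582/133 4402/931 -3946/931; -1038/133 -3946/931 13807/931]
step 1: x̄ = F·x = [16/19, -212/133, 186/133]
step 1: P̄ = F·P·Fᵀ + Q = [3166/19 -10210/133 -13873/133; -10210/133 36910/931 44970/931; -13873/133 44970/931 67028/931]
step 1: y = z − H·x̄ = [1212/133]
step 1: S = H·P̄·Hᵀ + R = [1708761/931]
step 1: K = P̄·Hᵀ·S⁻¹ = [-511231/1708761; 243260/1708761; 314245/1708761]
step 1: x' = x̄ + K·y = [-1073260/569587, -168988/569587, 1751114/569587]
step 1: P' = (I − K·H)·P̄ = [4006223/1708761 2402690/1708761 -5679596/1708761; 2402690/1708761 4183610/1708761 429370/1708761; -5679596/1708761 429370/1708761 16954793/1708761]
step 2: x̄ = F·x = [-5422330/569587, 1693684/569587, 3897634/569587]
step 2: P̄ = F·P·Fᵀ + Q = [159326810/1708761 -67778062/1708761 -29772655/569587; -67778062/1708761 35902778/1708761 12665302/569587; -29772655/569587 12665302/569587 20274784/569587]
step 2: y = z − H·x̄ = [-14047963/569587]
step 2: S = H·P̄·Hᵀ + R = [1768948367/1708761]
step 2: K = P̄·Hᵀ·S⁻¹ = [-524218589/1768948367; 237143836/1768948367; 283121355/1768948367]
step 2: x' = x̄ + K·y = [-3910936269/1768948367, -588756920/1768948367, 5122018199/1768948367]
step 2: P' = (I − K·H)·P̄ = [4117469509/1768948367 2586268650/1768948367 -5607215460/1768948367; 2586268650/1768948367 4256277830/1768948367 42318202/1768948367; -5607215460/1768948367 42318202/1768948367 16056918719/1768948367]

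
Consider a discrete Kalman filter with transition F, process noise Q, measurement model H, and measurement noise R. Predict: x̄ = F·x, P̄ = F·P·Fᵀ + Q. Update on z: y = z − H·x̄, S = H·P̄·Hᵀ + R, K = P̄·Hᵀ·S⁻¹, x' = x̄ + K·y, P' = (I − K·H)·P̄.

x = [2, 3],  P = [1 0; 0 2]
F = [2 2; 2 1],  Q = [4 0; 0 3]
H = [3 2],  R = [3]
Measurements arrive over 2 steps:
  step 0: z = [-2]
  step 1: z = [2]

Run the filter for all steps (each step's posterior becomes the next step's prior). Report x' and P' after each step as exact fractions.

step 0: x̄ = F·x = [10, 7]
step 0: P̄ = F·P·Fᵀ + Q = [16 8; 8 9]
step 0: y = z − H·x̄ = [-46]
step 0: S = H·P̄·Hᵀ + R = [279]
step 0: K = P̄·Hᵀ·S⁻¹ = [64/279; 14/93]
step 0: x' = x̄ + K·y = [-154/279, 7/93]
step 0: P' = (I − K·H)·P̄ = [368/279 -152/93; -152/93 83/31]
step 1: x̄ = F·x = [-266/279, -287/279]
step 1: P̄ = F·P·Fᵀ + Q = [1928/279 230/279; 230/279 1232/279]
step 1: y = z − H·x̄ = [1930/279]
step 1: S = H·P̄·Hᵀ + R = [25877/279]
step 1: K = P̄·Hᵀ·S⁻¹ = [6244/25877; 3154/25877]
step 1: x' = x̄ + K·y = [18522/25877, -4801/25877]
step 1: P' = (I − K·H)·P̄ = [39080/25877 -49254/25877; -49254/25877 78612/25877]

step 0: x' = [-154/279, 7/93], P' = [368/279 -152/93; -152/93 83/31]
step 1: x' = [18522/25877, -4801/25877], P' = [39080/25877 -49254/25877; -49254/25877 78612/25877]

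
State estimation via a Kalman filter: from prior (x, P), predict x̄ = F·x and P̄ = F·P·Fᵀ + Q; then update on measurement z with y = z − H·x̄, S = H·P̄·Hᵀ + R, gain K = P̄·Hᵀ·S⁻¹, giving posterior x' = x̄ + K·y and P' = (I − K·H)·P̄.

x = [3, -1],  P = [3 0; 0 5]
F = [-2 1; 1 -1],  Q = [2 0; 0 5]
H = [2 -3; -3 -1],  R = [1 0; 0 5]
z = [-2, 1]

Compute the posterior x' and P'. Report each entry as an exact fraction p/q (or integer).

x̄ = F·x = [-7, 4]
P̄ = F·P·Fᵀ + Q = [19 -11; -11 13]
y = z − H·x̄ = [24, -16]
S = H·P̄·Hᵀ + R = [326 -152; -152 123]
K = P̄·Hᵀ·S⁻¹ = [1741/16994 -2102/8497; -4463/16994 -1376/8497]
x' = x̄ + K·y = [-4955/8497, 2448/8497]
P' = (I − K·H)·P̄ = [5891/16994 3347/16994; 3347/16994 3719/16994]

x' = [-4955/8497, 2448/8497]
P' = [5891/16994 3347/16994; 3347/16994 3719/16994]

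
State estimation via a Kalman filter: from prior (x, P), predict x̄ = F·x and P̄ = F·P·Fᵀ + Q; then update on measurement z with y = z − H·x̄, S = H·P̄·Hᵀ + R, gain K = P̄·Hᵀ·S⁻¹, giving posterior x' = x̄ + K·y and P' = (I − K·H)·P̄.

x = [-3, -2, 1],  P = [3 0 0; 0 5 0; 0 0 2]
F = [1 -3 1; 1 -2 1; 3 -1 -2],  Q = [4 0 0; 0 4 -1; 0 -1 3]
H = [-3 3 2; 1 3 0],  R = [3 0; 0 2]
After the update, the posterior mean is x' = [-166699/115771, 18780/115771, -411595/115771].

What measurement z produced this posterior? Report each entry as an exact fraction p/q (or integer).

x̄ = F·x = [4, 2, -9]
P̄ = F·P·Fᵀ + Q = [54 35 20; 35 29 14; 20 14 43]
S = H·P̄·Hᵀ + R = [220 13; 13 527]
K = P̄·Hᵀ·S⁻¹ = [-11026/115771 35201/115771; 3684/115771 26710/115771; 35030/115771 12756/115771]
x' − x̄ = [-629783/115771, -212762/115771, 630344/115771] = K·y
y = (KᵀK)⁻¹·Kᵀ·(x' − x̄) = [22, -11]
z = y + H·x̄ = [22, -11] + [-24, 10] = [-2, -1]

z = [-2, -1]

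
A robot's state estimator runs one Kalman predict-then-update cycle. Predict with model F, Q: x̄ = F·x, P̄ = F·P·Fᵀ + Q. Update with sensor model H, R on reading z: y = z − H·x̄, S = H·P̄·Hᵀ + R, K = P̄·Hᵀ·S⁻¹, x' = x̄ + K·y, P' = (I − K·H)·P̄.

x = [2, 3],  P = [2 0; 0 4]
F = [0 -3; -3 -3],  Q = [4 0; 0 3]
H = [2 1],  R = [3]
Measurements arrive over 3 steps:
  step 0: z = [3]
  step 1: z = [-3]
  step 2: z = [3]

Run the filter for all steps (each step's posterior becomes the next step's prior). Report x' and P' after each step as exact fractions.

step 0: x' = [225/91, -204/91], P' = [276/91 -465/91; -465/91 4107/364]
step 1: x' = [152958/250171, -1039221/250171], P' = [523302/250171 -755421/250171; -755421/250171 1675713/250171]
step 2: x' = [-6194613/105153499, 352280529/105153499], P' = [220421769/105153499 -319503048/105153499; -319503048/105153499 709534074/105153499]

step 0: x̄ = F·x = [-9, -15]
step 0: P̄ = F·P·Fᵀ + Q = [40 36; 36 57]
step 0: y = z − H·x̄ = [36]
step 0: S = H·P̄·Hᵀ + R = [364]
step 0: K = P̄·Hᵀ·S⁻¹ = [29/91; 129/364]
step 0: x' = x̄ + K·y = [225/91, -204/91]
step 0: P' = (I − K·H)·P̄ = [276/91 -465/91; -465/91 4107/364]
step 1: x̄ = F·x = [612/91, -9/13]
step 1: P̄ = F·P·Fᵀ + Q = [38419/364 2889/52; 2889/52 2073/52]
step 1: y = z − H·x̄ = [-1434/91]
step 1: S = H·P̄·Hᵀ + R = [250171/364]
step 1: K = P̄·Hᵀ·S⁻¹ = [97061/250171; 54957/250171]
step 1: x' = x̄ + K·y = [152958/250171, -1039221/250171]
step 1: P' = (I − K·H)·P̄ = [523302/250171 -755421/250171; -755421/250171 1675713/250171]
step 2: x̄ = F·x = [3117663/250171, 2658789/250171]
step 2: P̄ = F·P·Fᵀ + Q = [16082101/250171 8282628/250171; 8282628/250171 6944070/250171]
step 2: y = z − H·x̄ = [-8143602/250171]
step 2: S = H·P̄·Hᵀ + R = [105153499/250171]
step 2: K = P̄·Hᵀ·S⁻¹ = [40446830/105153499; 23509326/105153499]
step 2: x' = x̄ + K·y = [-6194613/105153499, 352280529/105153499]
step 2: P' = (I − K·H)·P̄ = [220421769/105153499 -319503048/105153499; -319503048/105153499 709534074/105153499]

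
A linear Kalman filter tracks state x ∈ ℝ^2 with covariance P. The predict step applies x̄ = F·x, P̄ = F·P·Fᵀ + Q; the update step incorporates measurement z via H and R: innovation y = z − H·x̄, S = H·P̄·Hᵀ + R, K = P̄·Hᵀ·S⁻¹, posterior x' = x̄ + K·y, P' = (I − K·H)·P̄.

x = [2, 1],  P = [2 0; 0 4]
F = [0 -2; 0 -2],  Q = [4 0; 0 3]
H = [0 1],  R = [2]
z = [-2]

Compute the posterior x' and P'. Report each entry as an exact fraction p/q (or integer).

x' = [-2, -2]
P' = [164/21 32/21; 32/21 38/21]

x̄ = F·x = [-2, -2]
P̄ = F·P·Fᵀ + Q = [20 16; 16 19]
y = z − H·x̄ = [0]
S = H·P̄·Hᵀ + R = [21]
K = P̄·Hᵀ·S⁻¹ = [16/21; 19/21]
x' = x̄ + K·y = [-2, -2]
P' = (I − K·H)·P̄ = [164/21 32/21; 32/21 38/21]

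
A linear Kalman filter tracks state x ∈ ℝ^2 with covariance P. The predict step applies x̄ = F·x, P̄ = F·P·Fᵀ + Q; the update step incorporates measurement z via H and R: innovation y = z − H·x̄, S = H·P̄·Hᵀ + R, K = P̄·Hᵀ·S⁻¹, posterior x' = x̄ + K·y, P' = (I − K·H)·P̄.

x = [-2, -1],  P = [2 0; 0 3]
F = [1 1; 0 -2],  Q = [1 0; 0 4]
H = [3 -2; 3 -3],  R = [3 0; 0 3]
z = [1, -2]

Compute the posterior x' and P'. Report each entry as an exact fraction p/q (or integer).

x̄ = F·x = [-3, 2]
P̄ = F·P·Fᵀ + Q = [6 -6; -6 16]
y = z − H·x̄ = [14, 13]
S = H·P̄·Hᵀ + R = [193 240; 240 309]
K = P̄·Hᵀ·S⁻¹ = [30/97 -12/97; 130/679 -246/679]
x' = x̄ + K·y = [-27/97, -20/679]
P' = (I − K·H)·P̄ = [114/97 126/97; 126/97 1128/679]

x' = [-27/97, -20/679]
P' = [114/97 126/97; 126/97 1128/679]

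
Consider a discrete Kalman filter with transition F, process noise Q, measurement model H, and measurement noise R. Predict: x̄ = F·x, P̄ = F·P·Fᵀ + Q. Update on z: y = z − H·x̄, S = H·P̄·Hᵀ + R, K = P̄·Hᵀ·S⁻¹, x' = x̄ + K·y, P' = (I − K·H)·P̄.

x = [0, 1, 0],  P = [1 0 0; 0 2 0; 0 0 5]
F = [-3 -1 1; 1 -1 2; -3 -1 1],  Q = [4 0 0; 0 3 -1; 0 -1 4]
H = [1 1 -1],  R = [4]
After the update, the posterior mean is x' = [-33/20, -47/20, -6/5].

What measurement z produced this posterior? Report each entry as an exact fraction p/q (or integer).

x̄ = F·x = [-1, -1, -1]
P̄ = F·P·Fᵀ + Q = [20 9 16; 9 26 8; 16 8 20]
S = H·P̄·Hᵀ + R = [40]
K = P̄·Hᵀ·S⁻¹ = [13/40; 27/40; 1/10]
x' − x̄ = [-13/20, -27/20, -1/5] = K·y
y = (KᵀK)⁻¹·Kᵀ·(x' − x̄) = [-2]
z = y + H·x̄ = [-2] + [-1] = [-3]

z = [-3]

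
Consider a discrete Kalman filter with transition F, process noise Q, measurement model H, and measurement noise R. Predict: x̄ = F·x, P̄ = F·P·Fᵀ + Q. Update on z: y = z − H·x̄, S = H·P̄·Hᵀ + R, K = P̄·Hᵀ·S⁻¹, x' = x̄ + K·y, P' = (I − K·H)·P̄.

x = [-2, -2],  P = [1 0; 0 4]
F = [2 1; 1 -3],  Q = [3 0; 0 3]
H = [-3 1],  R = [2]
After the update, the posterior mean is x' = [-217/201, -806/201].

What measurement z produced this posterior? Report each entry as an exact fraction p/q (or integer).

z = [-1]

x̄ = F·x = [-6, 4]
P̄ = F·P·Fᵀ + Q = [11 -10; -10 40]
S = H·P̄·Hᵀ + R = [201]
K = P̄·Hᵀ·S⁻¹ = [-43/201; 70/201]
x' − x̄ = [989/201, -1610/201] = K·y
y = (KᵀK)⁻¹·Kᵀ·(x' − x̄) = [-23]
z = y + H·x̄ = [-23] + [22] = [-1]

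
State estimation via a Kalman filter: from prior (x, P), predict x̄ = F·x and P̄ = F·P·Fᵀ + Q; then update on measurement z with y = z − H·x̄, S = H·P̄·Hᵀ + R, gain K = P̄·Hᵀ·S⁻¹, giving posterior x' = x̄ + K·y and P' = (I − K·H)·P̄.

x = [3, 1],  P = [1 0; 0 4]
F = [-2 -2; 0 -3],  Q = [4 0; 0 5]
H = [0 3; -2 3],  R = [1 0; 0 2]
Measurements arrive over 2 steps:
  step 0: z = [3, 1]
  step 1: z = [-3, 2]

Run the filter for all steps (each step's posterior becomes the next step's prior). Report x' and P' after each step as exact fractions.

step 0: x' = [8936/15605, 14439/15605], P' = [11064/15605 2496/15605; 2496/15605 1714/15605]
step 1: x' = [-76638062/30094147, -31056642/30094147], P' = [20748660/30094147 4602000/30094147; 4602000/30094147 3221222/30094147]

step 0: x̄ = F·x = [-8, -3]
step 0: P̄ = F·P·Fᵀ + Q = [24 24; 24 41]
step 0: y = z − H·x̄ = [12, -6]
step 0: S = H·P̄·Hᵀ + R = [370 225; 225 179]
step 0: K = P̄·Hᵀ·S⁻¹ = [7488/15605 -1464/3121; 5142/15605 15/3121]
step 0: x' = x̄ + K·y = [8936/15605, 14439/15605]
step 0: P' = (I − K·H)·P̄ = [11064/15605 2496/15605; 2496/15605 1714/15605]
step 1: x̄ = F·x = [-9350/3121, -43317/15605]
step 1: P̄ = F·P·Fᵀ + Q = [26700/3121 5052/3121; 5052/3121 93451/15605]
step 1: y = z − H·x̄ = [83136/15605, 67661/15605]
step 1: S = H·P̄·Hᵀ + R = [856664/15605 689499/15605; 689499/15605 1103149/15605]
step 1: K = P̄·Hᵀ·S⁻¹ = [13806000/30094147 -13845660/30094147; 9663666/30094147 229833/30094147]
step 1: x' = x̄ + K·y = [-76638062/30094147, -31056642/30094147]
step 1: P' = (I − K·H)·P̄ = [20748660/30094147 4602000/30094147; 4602000/30094147 3221222/30094147]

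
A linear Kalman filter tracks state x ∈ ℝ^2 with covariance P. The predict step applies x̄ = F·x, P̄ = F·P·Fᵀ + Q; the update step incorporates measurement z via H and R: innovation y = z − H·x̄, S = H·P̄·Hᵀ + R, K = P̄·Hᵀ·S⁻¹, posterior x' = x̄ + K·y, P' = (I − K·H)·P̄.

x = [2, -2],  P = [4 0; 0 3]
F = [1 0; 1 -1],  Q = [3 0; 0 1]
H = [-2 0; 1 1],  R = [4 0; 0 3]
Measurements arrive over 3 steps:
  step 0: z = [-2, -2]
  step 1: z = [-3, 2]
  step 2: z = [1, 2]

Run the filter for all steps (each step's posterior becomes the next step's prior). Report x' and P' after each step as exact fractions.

step 0: x̄ = F·x = [2, 4]
step 0: P̄ = F·P·Fᵀ + Q = [7 4; 4 8]
step 0: y = z − H·x̄ = [2, -8]
step 0: S = H·P̄·Hᵀ + R = [32 -22; -22 26]
step 0: K = P̄·Hᵀ·S⁻¹ = [-61/174 11/87; 14/87 52/87]
step 0: x' = x̄ + K·y = [25/87, -40/87]
step 0: P' = (I − K·H)·P̄ = [61/87 -28/87; -28/87 184/87]
step 1: x̄ = F·x = [25/87, 65/87]
step 1: P̄ = F·P·Fᵀ + Q = [322/87 89/87; 89/87 388/87]
step 1: y = z − H·x̄ = [-211/87, 28/29]
step 1: S = H·P̄·Hᵀ + R = [1636/87 -274/29; -274/29 383/29]
step 1: K = P̄·Hᵀ·S⁻¹ = [-2311/6920 411/3460; 539/3460 911/1730]
step 1: x' = x̄ + K·y = [8387/6920, 3037/3460]
step 1: P' = (I − K·H)·P̄ = [2311/3460 -539/1730; -539/1730 1636/865]
step 2: x̄ = F·x = [8387/6920, 2313/6920]
step 2: P̄ = F·P·Fᵀ + Q = [12691/3460 3389/3460; 3389/3460 14471/3460]
step 2: y = z − H·x̄ = [11847/3460, 157/346]
step 2: S = H·P̄·Hᵀ + R = [16151/865 -1608/173; -1608/173 2216/173]
step 2: K = P̄·Hᵀ·S⁻¹ = [-10979/33038 2010/16519; 4949/33038 67619/132152]
step 2: x' = x̄ + K·y = [2137/16519, 285271/264304]
step 2: P' = (I − K·H)·P̄ = [10979/16519 -4949/16519; -4949/16519 242449/132152]

step 0: x' = [25/87, -40/87], P' = [61/87 -28/87; -28/87 184/87]
step 1: x' = [8387/6920, 3037/3460], P' = [2311/3460 -539/1730; -539/1730 1636/865]
step 2: x' = [2137/16519, 285271/264304], P' = [10979/16519 -4949/16519; -4949/16519 242449/132152]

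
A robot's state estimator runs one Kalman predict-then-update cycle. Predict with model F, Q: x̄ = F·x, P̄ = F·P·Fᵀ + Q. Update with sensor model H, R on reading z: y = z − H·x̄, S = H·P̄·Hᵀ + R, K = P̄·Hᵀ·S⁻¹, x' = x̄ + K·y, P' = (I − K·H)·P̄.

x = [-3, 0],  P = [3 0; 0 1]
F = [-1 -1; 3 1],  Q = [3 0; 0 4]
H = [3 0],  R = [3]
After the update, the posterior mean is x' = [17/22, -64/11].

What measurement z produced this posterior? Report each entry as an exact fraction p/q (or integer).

z = [2]

x̄ = F·x = [3, -9]
P̄ = F·P·Fᵀ + Q = [7 -10; -10 32]
S = H·P̄·Hᵀ + R = [66]
K = P̄·Hᵀ·S⁻¹ = [7/22; -5/11]
x' − x̄ = [-49/22, 35/11] = K·y
y = (KᵀK)⁻¹·Kᵀ·(x' − x̄) = [-7]
z = y + H·x̄ = [-7] + [9] = [2]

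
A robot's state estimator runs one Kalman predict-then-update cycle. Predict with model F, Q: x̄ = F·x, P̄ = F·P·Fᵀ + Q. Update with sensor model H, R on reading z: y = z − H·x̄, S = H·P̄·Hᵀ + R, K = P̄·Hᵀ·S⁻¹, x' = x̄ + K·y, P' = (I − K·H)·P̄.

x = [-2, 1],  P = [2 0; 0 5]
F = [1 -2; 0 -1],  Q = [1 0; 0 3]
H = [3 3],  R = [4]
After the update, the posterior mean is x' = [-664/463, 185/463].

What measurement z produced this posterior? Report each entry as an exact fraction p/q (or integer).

x̄ = F·x = [-4, -1]
P̄ = F·P·Fᵀ + Q = [23 10; 10 8]
S = H·P̄·Hᵀ + R = [463]
K = P̄·Hᵀ·S⁻¹ = [99/463; 54/463]
x' − x̄ = [1188/463, 648/463] = K·y
y = (KᵀK)⁻¹·Kᵀ·(x' − x̄) = [12]
z = y + H·x̄ = [12] + [-15] = [-3]

z = [-3]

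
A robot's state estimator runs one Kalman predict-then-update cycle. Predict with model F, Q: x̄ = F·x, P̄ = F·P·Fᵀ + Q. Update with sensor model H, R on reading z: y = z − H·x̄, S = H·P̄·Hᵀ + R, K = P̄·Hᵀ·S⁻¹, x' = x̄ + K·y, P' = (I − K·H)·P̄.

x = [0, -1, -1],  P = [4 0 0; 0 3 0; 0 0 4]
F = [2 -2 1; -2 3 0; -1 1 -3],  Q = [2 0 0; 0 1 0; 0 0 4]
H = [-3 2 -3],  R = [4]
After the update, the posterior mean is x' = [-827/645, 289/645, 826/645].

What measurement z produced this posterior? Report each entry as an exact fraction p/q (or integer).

z = [1]

x̄ = F·x = [1, -3, 2]
P̄ = F·P·Fᵀ + Q = [34 -34 -26; -34 44 17; -26 17 47]
S = H·P̄·Hᵀ + R = [645]
K = P̄·Hᵀ·S⁻¹ = [-92/645; 139/645; -29/645]
x' − x̄ = [-1472/645, 2224/645, -464/645] = K·y
y = (KᵀK)⁻¹·Kᵀ·(x' − x̄) = [16]
z = y + H·x̄ = [16] + [-15] = [1]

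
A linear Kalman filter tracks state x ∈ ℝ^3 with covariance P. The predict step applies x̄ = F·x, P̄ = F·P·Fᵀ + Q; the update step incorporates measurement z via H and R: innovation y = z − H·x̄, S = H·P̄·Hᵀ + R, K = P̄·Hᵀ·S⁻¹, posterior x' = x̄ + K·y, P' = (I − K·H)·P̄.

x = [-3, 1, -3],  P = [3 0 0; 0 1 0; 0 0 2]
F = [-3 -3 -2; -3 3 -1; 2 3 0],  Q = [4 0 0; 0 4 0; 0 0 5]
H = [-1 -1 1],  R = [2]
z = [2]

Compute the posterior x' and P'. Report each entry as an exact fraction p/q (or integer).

x̄ = F·x = [12, 15, -3]
P̄ = F·P·Fᵀ + Q = [48 22 -27; 22 42 -9; -27 -9 26]
y = z − H·x̄ = [32]
S = H·P̄·Hᵀ + R = [234]
K = P̄·Hᵀ·S⁻¹ = [-97/234; -73/234; 31/117]
x' = x̄ + K·y = [-148/117, 587/117, 641/117]
P' = (I − K·H)·P̄ = [1823/234 -1933/234 -152/117; -1933/234 4499/234 1210/117; -152/117 1210/117 1120/117]

x' = [-148/117, 587/117, 641/117]
P' = [1823/234 -1933/234 -152/117; -1933/234 4499/234 1210/117; -152/117 1210/117 1120/117]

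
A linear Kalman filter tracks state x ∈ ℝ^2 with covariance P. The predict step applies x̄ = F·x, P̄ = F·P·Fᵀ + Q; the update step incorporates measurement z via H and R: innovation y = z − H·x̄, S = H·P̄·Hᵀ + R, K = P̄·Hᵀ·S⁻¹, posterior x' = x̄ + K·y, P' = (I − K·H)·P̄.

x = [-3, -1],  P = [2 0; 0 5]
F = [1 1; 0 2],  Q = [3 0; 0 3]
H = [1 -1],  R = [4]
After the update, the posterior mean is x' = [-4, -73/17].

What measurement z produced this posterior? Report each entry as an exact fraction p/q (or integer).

z = [1]

x̄ = F·x = [-4, -2]
P̄ = F·P·Fᵀ + Q = [10 10; 10 23]
S = H·P̄·Hᵀ + R = [17]
K = P̄·Hᵀ·S⁻¹ = [0; -13/17]
x' − x̄ = [0, -39/17] = K·y
y = (KᵀK)⁻¹·Kᵀ·(x' − x̄) = [3]
z = y + H·x̄ = [3] + [-2] = [1]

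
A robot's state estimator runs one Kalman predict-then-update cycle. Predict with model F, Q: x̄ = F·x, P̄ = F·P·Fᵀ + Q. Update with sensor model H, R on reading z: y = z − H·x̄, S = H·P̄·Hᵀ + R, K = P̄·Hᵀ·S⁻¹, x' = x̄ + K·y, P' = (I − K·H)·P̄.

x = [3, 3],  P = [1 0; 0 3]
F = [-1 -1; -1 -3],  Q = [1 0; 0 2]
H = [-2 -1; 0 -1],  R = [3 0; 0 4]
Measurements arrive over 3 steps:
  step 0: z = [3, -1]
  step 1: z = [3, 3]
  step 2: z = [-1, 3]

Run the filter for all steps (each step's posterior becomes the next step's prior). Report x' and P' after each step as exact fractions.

step 0: x' = [-551/331, 13/331], P' = [205/331 -140/331; -140/331 580/331]
step 1: x' = [9673/106065, -293183/106065], P' = [62231/106065 -43036/106065; -43036/106065 182276/106065]
step 2: x' = [19887855/33417563, -13063093/33417563], P' = [19494045/33417563 -13408500/33417563; -13408500/33417563 57182508/33417563]

step 0: x̄ = F·x = [-6, -12]
step 0: P̄ = F·P·Fᵀ + Q = [5 10; 10 30]
step 0: y = z − H·x̄ = [-21, -13]
step 0: S = H·P̄·Hᵀ + R = [93 50; 50 34]
step 0: K = P̄·Hᵀ·S⁻¹ = [-90/331 35/331; -100/331 -145/331]
step 0: x' = x̄ + K·y = [-551/331, 13/331]
step 0: P' = (I − K·H)·P̄ = [205/331 -140/331; -140/331 580/331]
step 1: x̄ = F·x = [538/331, 512/331]
step 1: P̄ = F·P·Fᵀ + Q = [836/331 1385/331; 1385/331 5247/331]
step 1: y = z − H·x̄ = [2581/331, 1505/331]
step 1: S = H·P̄·Hᵀ + R = [15124/331 8017/331; 8017/331 6571/331]
step 1: K = P̄·Hᵀ·S⁻¹ = [-27142/106065 10759/106065; -32068/106065 -45569/106065]
step 1: x' = x̄ + K·y = [9673/106065, -293183/106065]
step 1: P' = (I − K·H)·P̄ = [62231/106065 -43036/106065; -43036/106065 182276/106065]
step 2: x̄ = F·x = [56702/21213, 869876/106065]
step 2: P̄ = F·P·Fᵀ + Q = [52900/21213 87383/21213; 87383/21213 1656629/106065]
step 2: y = z − H·x̄ = [1330831/106065, 1188071/106065]
step 2: S = H·P̄·Hᵀ + R = [4780484/106065 2530459/106065; 2530459/106065 2080889/106065]
step 2: K = P̄·Hᵀ·S⁻¹ = [-8526530/33417563 3352125/33417563; -10121836/33417563 -14295627/33417563]
step 2: x' = x̄ + K·y = [19887855/33417563, -13063093/33417563]
step 2: P' = (I − K·H)·P̄ = [19494045/33417563 -13408500/33417563; -13408500/33417563 57182508/33417563]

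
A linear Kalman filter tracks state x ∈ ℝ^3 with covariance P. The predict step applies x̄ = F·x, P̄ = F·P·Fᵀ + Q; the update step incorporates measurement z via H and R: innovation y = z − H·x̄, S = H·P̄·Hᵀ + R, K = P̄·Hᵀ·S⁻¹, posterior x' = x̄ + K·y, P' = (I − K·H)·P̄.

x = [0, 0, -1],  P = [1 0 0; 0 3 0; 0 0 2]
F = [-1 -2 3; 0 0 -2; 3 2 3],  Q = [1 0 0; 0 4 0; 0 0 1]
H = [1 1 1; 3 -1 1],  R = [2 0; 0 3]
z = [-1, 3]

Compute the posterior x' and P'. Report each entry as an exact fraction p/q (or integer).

x̄ = F·x = [-3, 2, -3]
P̄ = F·P·Fᵀ + Q = [32 -12 3; -12 12 -12; 3 -12 40]
y = z − H·x̄ = [3, 17]
S = H·P̄·Hᵀ + R = [44 112; 112 457]
K = P̄·Hᵀ·S⁻¹ = [-1921/7564 577/1891; 309/1891 -324/1891; 7335/7564 -197/1891]
x' = x̄ + K·y = [10781/7564, -799/1891, -14083/7564]
P' = (I − K·H)·P̄ = [30043/7564 6165/1891 -58545/7564; 6165/1891 6960/1891 -12507/1891; -58545/7564 -12507/1891 123243/7564]

x' = [10781/7564, -799/1891, -14083/7564]
P' = [30043/7564 6165/1891 -58545/7564; 6165/1891 6960/1891 -12507/1891; -58545/7564 -12507/1891 123243/7564]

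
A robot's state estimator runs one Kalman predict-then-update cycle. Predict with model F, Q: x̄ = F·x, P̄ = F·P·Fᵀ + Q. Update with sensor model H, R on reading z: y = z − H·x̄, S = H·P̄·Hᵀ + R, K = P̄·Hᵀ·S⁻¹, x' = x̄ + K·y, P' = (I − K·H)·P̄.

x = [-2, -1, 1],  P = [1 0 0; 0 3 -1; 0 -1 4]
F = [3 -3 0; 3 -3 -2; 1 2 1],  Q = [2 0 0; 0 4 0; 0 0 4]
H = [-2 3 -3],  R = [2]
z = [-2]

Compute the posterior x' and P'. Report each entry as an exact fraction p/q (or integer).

x̄ = F·x = [-3, -5, -3]
P̄ = F·P·Fᵀ + Q = [38 30 -12; 30 44 -16; -12 -16 17]
y = z − H·x̄ = [-2]
S = H·P̄·Hᵀ + R = [487]
K = P̄·Hᵀ·S⁻¹ = [50/487; 120/487; -75/487]
x' = x̄ + K·y = [-1561/487, -2675/487, -1311/487]
P' = (I − K·H)·P̄ = [16006/487 8610/487 -2094/487; 8610/487 7028/487 1208/487; -2094/487 1208/487 2654/487]

x' = [-1561/487, -2675/487, -1311/487]
P' = [16006/487 8610/487 -2094/487; 8610/487 7028/487 1208/487; -2094/487 1208/487 2654/487]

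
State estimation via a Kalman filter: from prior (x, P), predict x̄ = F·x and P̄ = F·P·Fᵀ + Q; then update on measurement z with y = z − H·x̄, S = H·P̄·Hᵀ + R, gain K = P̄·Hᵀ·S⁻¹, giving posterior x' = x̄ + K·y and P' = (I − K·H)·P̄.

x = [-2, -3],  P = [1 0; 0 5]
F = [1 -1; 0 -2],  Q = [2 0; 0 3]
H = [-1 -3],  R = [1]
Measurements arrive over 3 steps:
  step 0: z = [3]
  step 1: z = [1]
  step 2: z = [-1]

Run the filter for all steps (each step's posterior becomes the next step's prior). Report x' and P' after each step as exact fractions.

step 0: x' = [-140/69, -41/138], P' = [191/69 -121/138; -121/138 107/276]
step 1: x' = [-6963/3535, 166/505], P' = [64124/17675 -2863/2525; -2863/2525 1167/2525]
step 2: x' = [-1260303/1275229, 814124/1275229], P' = [4973336/1275229 -1552117/1275229; -1552117/1275229 621880/1275229]

step 0: x̄ = F·x = [1, 6]
step 0: P̄ = F·P·Fᵀ + Q = [8 10; 10 23]
step 0: y = z − H·x̄ = [22]
step 0: S = H·P̄·Hᵀ + R = [276]
step 0: K = P̄·Hᵀ·S⁻¹ = [-19/138; -79/276]
step 0: x' = x̄ + K·y = [-140/69, -41/138]
step 0: P' = (I − K·H)·P̄ = [191/69 -121/138; -121/138 107/276]
step 1: x̄ = F·x = [-239/138, 41/69]
step 1: P̄ = F·P·Fᵀ + Q = [1907/276 349/138; 349/138 314/69]
step 1: y = z − H·x̄ = [145/138]
step 1: S = H·P̄·Hᵀ + R = [17675/276]
step 1: K = P̄·Hᵀ·S⁻¹ = [-4001/17675; -638/2525]
step 1: x' = x̄ + K·y = [-6963/3535, 166/505]
step 1: P' = (I − K·H)·P̄ = [64124/17675 -2863/2525; -2863/2525 1167/2525]
step 2: x̄ = F·x = [-1625/707, -332/505]
step 2: P̄ = F·P·Fᵀ + Q = [5909/707 1612/505; 1612/505 12243/2525]
step 2: y = z − H·x̄ = [-18632/3535]
step 2: S = H·P̄·Hᵀ + R = [1275229/17675]
step 2: K = P̄·Hᵀ·S⁻¹ = [-316985/1275229; -313523/1275229]
step 2: x' = x̄ + K·y = [-1260303/1275229, 814124/1275229]
step 2: P' = (I − K·H)·P̄ = [4973336/1275229 -1552117/1275229; -1552117/1275229 621880/1275229]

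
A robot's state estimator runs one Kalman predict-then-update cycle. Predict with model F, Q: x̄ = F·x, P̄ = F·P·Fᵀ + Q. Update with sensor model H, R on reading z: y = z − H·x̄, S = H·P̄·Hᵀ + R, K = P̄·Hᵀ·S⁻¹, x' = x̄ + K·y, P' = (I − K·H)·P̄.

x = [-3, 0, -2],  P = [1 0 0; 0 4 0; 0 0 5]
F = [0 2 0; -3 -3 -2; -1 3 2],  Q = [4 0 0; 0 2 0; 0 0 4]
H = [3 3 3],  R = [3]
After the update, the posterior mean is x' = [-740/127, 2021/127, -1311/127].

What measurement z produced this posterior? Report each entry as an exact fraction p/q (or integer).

z = [-1]

x̄ = F·x = [0, 13, -1]
P̄ = F·P·Fᵀ + Q = [20 -24 24; -24 67 -53; 24 -53 61]
S = H·P̄·Hᵀ + R = [381]
K = P̄·Hᵀ·S⁻¹ = [20/127; -10/127; 32/127]
x' − x̄ = [-740/127, 370/127, -1184/127] = K·y
y = (KᵀK)⁻¹·Kᵀ·(x' − x̄) = [-37]
z = y + H·x̄ = [-37] + [36] = [-1]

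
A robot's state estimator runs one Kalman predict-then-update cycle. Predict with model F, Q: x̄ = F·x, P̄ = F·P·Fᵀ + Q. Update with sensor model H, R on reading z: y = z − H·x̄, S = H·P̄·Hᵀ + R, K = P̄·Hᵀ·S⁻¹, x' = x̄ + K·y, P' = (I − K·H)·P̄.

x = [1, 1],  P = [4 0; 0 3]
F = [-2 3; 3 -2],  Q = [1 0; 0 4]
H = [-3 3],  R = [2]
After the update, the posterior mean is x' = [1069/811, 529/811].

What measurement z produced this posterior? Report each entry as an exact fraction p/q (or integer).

x̄ = F·x = [1, 1]
P̄ = F·P·Fᵀ + Q = [44 -42; -42 52]
S = H·P̄·Hᵀ + R = [1622]
K = P̄·Hᵀ·S⁻¹ = [-129/811; 141/811]
x' − x̄ = [258/811, -282/811] = K·y
y = (KᵀK)⁻¹·Kᵀ·(x' − x̄) = [-2]
z = y + H·x̄ = [-2] + [0] = [-2]

z = [-2]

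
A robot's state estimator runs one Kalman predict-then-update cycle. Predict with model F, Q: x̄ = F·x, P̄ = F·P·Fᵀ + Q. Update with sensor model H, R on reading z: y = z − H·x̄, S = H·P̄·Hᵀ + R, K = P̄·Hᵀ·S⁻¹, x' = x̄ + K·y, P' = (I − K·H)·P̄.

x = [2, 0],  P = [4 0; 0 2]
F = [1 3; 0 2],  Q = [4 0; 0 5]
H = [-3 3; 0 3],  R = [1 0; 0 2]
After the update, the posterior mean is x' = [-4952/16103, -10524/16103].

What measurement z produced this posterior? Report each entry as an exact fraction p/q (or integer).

x̄ = F·x = [2, 0]
P̄ = F·P·Fᵀ + Q = [26 12; 12 13]
S = H·P̄·Hᵀ + R = [136 9; 9 119]
K = P̄·Hᵀ·S⁻¹ = [-5322/16103 5274/16103; 6/16103 5277/16103]
x' − x̄ = [-37158/16103, -10524/16103] = K·y
y = (KᵀK)⁻¹·Kᵀ·(x' − x̄) = [5, -2]
z = y + H·x̄ = [5, -2] + [-6, 0] = [-1, -2]

z = [-1, -2]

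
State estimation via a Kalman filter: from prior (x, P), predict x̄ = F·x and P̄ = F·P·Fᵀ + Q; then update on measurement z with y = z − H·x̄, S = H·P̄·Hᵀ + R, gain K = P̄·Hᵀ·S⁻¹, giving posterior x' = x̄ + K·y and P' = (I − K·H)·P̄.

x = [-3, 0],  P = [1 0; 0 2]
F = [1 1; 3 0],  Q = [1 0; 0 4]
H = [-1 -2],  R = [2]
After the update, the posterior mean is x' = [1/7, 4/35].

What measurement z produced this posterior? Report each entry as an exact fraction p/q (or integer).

z = [-1]

x̄ = F·x = [-3, -9]
P̄ = F·P·Fᵀ + Q = [4 3; 3 13]
S = H·P̄·Hᵀ + R = [70]
K = P̄·Hᵀ·S⁻¹ = [-1/7; -29/70]
x' − x̄ = [22/7, 319/35] = K·y
y = (KᵀK)⁻¹·Kᵀ·(x' − x̄) = [-22]
z = y + H·x̄ = [-22] + [21] = [-1]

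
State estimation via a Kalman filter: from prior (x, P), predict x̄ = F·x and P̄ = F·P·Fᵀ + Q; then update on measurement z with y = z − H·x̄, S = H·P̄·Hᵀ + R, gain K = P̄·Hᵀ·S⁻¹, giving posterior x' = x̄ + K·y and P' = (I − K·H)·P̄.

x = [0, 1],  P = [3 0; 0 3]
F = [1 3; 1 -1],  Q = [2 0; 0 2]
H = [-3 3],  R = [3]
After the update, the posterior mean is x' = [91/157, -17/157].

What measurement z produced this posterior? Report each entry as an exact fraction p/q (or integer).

z = [-2]

x̄ = F·x = [3, -1]
P̄ = F·P·Fᵀ + Q = [32 -6; -6 8]
S = H·P̄·Hᵀ + R = [471]
K = P̄·Hᵀ·S⁻¹ = [-38/157; 14/157]
x' − x̄ = [-380/157, 140/157] = K·y
y = (KᵀK)⁻¹·Kᵀ·(x' − x̄) = [10]
z = y + H·x̄ = [10] + [-12] = [-2]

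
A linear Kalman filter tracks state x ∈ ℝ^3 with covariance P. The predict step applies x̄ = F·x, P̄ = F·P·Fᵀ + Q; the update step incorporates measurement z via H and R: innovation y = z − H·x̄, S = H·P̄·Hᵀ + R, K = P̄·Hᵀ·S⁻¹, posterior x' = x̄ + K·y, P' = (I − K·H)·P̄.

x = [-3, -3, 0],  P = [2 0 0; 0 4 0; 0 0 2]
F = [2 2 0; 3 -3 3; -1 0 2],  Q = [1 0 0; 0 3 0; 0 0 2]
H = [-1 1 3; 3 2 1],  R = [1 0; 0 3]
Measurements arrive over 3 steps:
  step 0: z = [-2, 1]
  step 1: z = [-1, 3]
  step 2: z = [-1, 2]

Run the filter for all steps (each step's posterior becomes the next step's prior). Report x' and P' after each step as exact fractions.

step 0: x' = [-35835/104147, 150810/104147, -127375/104147], P' = [503588/104147 -967869/104147 482310/104147; -967869/104147 1972725/104147 -970698/104147; 482310/104147 -970698/104147 489972/104147]
step 1: x' = [213214611/2864220133, 5418206703/2864220133, -2720876067/2864220133], P' = [3706454197/2864220133 -6693925368/2864220133 6472396719/5728440266; -6693925368/2864220133 15011024304/2864220133 -13876318281/5728440266; 6472396719/5728440266 -13876318281/5728440266 7057792047/5728440266]
step 2: x' = [265350364629622/325707756998285, 2463269699061/325707756998285, -38072941685654/325707756998285], P' = [419959681460411/325707756998285 -757091360353812/325707756998285 366256042546743/325707756998285; -757091360353812/325707756998285 1695442440220674/325707756998285 -784014670546491/325707756998285; 366256042546743/325707756998285 -784014670546491/325707756998285 399163745490744/325707756998285]

step 0: x̄ = F·x = [-12, 0, 3]
step 0: P̄ = F·P·Fᵀ + Q = [25 -12 -4; -12 75 6; -4 6 12]
step 0: y = z − H·x̄ = [-23, 34]
step 0: S = H·P̄·Hᵀ + R = [293 109; 109 396]
step 0: K = P̄·Hᵀ·S⁻¹ = [-24527/104147 19112/104147; 28500/104147 23715/104147; 16908/104147 -1498/104147]
step 0: x' = x̄ + K·y = [-35835/104147, 150810/104147, -127375/104147]
step 0: P' = (I − K·H)·P̄ = [503588/104147 -967869/104147 482310/104147; -967869/104147 1972725/104147 -970698/104147; 482310/104147 -970698/104147 489972/104147]
step 1: x̄ = F·x = [229950/104147, -942060/104147, -218915/104147]
step 1: P̄ = F·P·Fᵀ + Q = [2266447/104147 -11745150/104147 -1024990/104147; -11745150/104147 70584792/104147 5796579/104147; -1024990/104147 5796579/104147 742530/104147]
step 1: y = z − H·x̄ = [1724608/104147, 1725626/104147]
step 1: S = H·P̄·Hᵀ + R = [144057870/104147 157228816/104147; 157228816/104147 179886738/104147]
step 1: K = P̄·Hᵀ·S⁻¹ = [-1383568973/5728440266 645140143/5728440266; 1780944501/5728440266 2001408909/5728440266; 824661141/5728440266 -212942393/2864220133]
step 1: x' = x̄ + K·y = [213214611/2864220133, 5418206703/2864220133, -2720876067/2864220133]
step 1: P' = (I − K·H)·P̄ = [3706454197/2864220133 -6693925368/2864220133 6472396719/5728440266; -6693925368/2864220133 15011024304/2864220133 -13876318281/5728440266; 6472396719/5728440266 -13876318281/5728440266 7057792047/5728440266]
step 2: x̄ = F·x = [11262842628/2864220133, -23777604477/2864220133, -5654966745/2864220133]
step 2: P̄ = F·P·Fᵀ + Q = [24182731193/2864220133 -90039185328/2864220133 -8832900782/2864220133; -90039185328/2864220133 1024878245487/5728440266 82619574735/5728440266; -8832900782/2864220133 82619574735/5728440266 10605685119/2864220133]
step 2: y = z − H·x̄ = [49141127207/2864220133, 25150088081/2864220133]
step 2: S = H·P̄·Hᵀ + R = [2231743479387/5728440266 2225226454507/5728440266; 2225226454507/5728440266 1318370938071/2864220133]
step 2: K = P̄·Hᵀ·S⁻¹ = [-78282914173994/325707756998285 37317455406784/325707756998285; 100489788935013/325707756998285 111865376277807/325707756998285; 47220523378998/325707756998285 -23365822654003/325707756998285]
step 2: x' = x̄ + K·y = [265350364629622/325707756998285, 2463269699061/325707756998285, -38072941685654/325707756998285]
step 2: P' = (I − K·H)·P̄ = [419959681460411/325707756998285 -757091360353812/325707756998285 366256042546743/325707756998285; -757091360353812/325707756998285 1695442440220674/325707756998285 -784014670546491/325707756998285; 366256042546743/325707756998285 -784014670546491/325707756998285 399163745490744/325707756998285]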